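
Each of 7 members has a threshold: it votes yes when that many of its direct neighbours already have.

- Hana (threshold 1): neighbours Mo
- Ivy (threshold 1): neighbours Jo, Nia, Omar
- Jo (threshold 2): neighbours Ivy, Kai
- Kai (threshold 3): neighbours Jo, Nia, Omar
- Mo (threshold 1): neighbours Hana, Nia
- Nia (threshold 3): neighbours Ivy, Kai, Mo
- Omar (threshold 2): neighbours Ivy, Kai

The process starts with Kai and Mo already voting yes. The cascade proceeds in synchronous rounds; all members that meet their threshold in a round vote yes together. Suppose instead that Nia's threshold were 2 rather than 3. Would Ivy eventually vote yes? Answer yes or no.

yes

With Nia's threshold at 2:
Round 1 — Kai, Mo vote yes (initial).
Round 2 — checking thresholds:
  Hana: 1 of 1 neighbours ≥ 1, votes yes.
  Jo: 1 of 2 neighbours < 2, holds.
  Nia: 2 of 3 neighbours ≥ 2, votes yes.
  Omar: 1 of 2 neighbours < 2, holds.
Round 3 — checking thresholds:
  Ivy: 1 of 3 neighbours ≥ 1, votes yes.
  Jo: 1 of 2 neighbours < 2, holds.
  Omar: 1 of 2 neighbours < 2, holds.
Round 4 — checking thresholds:
  Jo: 2 of 2 neighbours ≥ 2, votes yes.
  Omar: 2 of 2 neighbours ≥ 2, votes yes.
Round 5 — no new yes votes; cascade stops.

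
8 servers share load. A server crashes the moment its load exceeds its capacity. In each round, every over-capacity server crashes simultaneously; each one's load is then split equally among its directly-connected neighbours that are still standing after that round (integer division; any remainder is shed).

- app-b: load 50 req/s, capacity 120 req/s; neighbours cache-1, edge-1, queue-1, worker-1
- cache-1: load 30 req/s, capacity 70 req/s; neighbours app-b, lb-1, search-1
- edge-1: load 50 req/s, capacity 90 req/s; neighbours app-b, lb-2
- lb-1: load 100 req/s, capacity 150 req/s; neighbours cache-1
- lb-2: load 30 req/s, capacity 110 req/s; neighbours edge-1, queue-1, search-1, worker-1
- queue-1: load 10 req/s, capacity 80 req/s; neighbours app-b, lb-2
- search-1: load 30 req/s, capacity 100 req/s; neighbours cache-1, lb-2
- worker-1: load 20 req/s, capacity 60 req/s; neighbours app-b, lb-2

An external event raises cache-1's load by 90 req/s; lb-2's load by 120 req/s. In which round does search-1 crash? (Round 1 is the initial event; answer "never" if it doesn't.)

Round 1 — cache-1 at 120 > 70; lb-2 at 150 > 110. cache-1, lb-2 crash.
  cache-1 sheds 120 req/s to app-b, lb-1, search-1: 40 each.
    app-b: 50+40 = 90 ≤ 120
    lb-1: 100+40 = 140 ≤ 150
    search-1: 30+40 = 70 ≤ 100
  lb-2 sheds 150 req/s to edge-1, queue-1, search-1, worker-1: 37 each (2 lost).
    edge-1: 50+37 = 87 ≤ 90
    queue-1: 10+37 = 47 ≤ 80
    search-1: 70+37 = 107 > 100
    worker-1: 20+37 = 57 ≤ 60
Round 2 — search-1 crashes.
  search-1 sheds 107 req/s: no online neighbours, lost.
No further crashes.

2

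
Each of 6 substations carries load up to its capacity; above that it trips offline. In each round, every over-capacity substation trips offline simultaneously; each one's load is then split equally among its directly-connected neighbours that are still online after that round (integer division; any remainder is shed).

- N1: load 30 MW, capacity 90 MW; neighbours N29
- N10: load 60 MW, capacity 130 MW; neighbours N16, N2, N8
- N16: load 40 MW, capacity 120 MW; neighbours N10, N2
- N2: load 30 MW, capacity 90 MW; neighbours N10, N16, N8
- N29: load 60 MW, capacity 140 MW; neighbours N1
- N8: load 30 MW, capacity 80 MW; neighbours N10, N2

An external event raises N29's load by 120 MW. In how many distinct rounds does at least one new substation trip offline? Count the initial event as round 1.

2

Round 1 — N29 at 180 > 140. N29 trips offline.
  N29 sheds 180 MW to N1: 180 each.
    N1: 30+180 = 210 > 90
Round 2 — N1 trips offline.
  N1 sheds 210 MW: no online neighbours, lost.
No further trips.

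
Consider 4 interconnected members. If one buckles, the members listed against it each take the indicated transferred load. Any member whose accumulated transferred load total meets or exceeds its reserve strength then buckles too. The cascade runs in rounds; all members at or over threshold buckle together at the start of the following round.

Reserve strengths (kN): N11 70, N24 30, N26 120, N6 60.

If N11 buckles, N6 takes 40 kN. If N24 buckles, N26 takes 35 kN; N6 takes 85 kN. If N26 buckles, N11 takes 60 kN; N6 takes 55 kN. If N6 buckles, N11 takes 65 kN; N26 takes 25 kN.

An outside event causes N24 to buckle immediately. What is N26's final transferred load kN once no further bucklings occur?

60

Round 1 — N24 buckles (initial).
  N26: +35 → 35 < 120
  N6: +85 → 85 ≥ 60
Round 2 — N6 buckles.
  N11: +65 → 65 < 70
  N26: +25 → 60 < 120
No further bucklings.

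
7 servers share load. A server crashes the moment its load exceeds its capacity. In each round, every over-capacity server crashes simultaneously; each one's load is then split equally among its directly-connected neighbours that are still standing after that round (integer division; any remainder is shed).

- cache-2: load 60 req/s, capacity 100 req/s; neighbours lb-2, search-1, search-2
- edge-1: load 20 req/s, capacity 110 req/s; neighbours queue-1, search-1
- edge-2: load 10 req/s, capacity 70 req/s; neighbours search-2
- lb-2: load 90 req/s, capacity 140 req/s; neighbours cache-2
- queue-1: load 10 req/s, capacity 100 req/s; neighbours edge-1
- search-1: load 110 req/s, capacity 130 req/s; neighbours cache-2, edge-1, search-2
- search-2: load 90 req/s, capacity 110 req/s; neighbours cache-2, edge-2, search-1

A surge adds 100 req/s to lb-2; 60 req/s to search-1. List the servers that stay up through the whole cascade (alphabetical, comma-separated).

Round 1 — lb-2 at 190 > 140; search-1 at 170 > 130. lb-2, search-1 crash.
  lb-2 sheds 190 req/s to cache-2: 190 each.
    cache-2: 60+190 = 250 > 100
  search-1 sheds 170 req/s to cache-2, edge-1, search-2: 56 each (2 lost).
    cache-2: 250+56 = 306 > 100
    edge-1: 20+56 = 76 ≤ 110
    search-2: 90+56 = 146 > 110
Round 2 — cache-2, search-2 crash.
  cache-2 sheds 306 req/s: no online neighbours, lost.
  search-2 sheds 146 req/s to edge-2: 146 each.
    edge-2: 10+146 = 156 > 70
Round 3 — edge-2 crashes.
  edge-2 sheds 156 req/s: no online neighbours, lost.
No further crashes.

edge-1, queue-1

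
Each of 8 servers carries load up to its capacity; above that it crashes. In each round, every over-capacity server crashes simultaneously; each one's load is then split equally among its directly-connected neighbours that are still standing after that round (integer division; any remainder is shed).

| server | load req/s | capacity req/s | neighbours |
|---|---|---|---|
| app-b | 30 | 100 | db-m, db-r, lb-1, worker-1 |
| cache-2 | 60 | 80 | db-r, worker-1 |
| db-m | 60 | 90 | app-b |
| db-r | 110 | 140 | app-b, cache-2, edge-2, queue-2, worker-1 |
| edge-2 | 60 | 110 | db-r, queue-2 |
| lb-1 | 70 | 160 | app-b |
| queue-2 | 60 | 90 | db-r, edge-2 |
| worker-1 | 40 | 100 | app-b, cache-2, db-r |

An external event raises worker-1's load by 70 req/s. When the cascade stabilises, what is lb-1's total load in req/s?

127

Round 1 — worker-1 at 110 > 100. worker-1 crashes.
  worker-1 sheds 110 req/s to app-b, cache-2, db-r: 36 each (2 lost).
    app-b: 30+36 = 66 ≤ 100
    cache-2: 60+36 = 96 > 80
    db-r: 110+36 = 146 > 140
Round 2 — cache-2, db-r crash.
  cache-2 sheds 96 req/s: no online neighbours, lost.
  db-r sheds 146 req/s to app-b, edge-2, queue-2: 48 each (2 lost).
    app-b: 66+48 = 114 > 100
    edge-2: 60+48 = 108 ≤ 110
    queue-2: 60+48 = 108 > 90
Round 3 — app-b, queue-2 crash.
  app-b sheds 114 req/s to db-m, lb-1: 57 each.
    db-m: 60+57 = 117 > 90
    lb-1: 70+57 = 127 ≤ 160
  queue-2 sheds 108 req/s to edge-2: 108 each.
    edge-2: 108+108 = 216 > 110
Round 4 — db-m, edge-2 crash.
  db-m sheds 117 req/s: no online neighbours, lost.
  edge-2 sheds 216 req/s: no online neighbours, lost.
No further crashes.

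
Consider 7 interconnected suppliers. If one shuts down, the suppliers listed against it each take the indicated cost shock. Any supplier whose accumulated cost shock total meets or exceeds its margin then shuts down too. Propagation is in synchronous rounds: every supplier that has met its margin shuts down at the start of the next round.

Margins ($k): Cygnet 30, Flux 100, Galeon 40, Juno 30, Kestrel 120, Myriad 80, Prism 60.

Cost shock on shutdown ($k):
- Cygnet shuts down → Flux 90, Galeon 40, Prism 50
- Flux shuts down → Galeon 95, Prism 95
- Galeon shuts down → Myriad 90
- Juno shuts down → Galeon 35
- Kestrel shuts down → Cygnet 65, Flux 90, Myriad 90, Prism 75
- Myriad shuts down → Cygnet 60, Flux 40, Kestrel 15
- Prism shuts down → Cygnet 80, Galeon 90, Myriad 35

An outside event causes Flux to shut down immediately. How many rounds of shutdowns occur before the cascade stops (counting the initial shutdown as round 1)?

3

Round 1 — Flux shuts down (initial).
  Galeon: +95 → 95 ≥ 40
  Prism: +95 → 95 ≥ 60
Round 2 — Galeon, Prism shut down.
  Cygnet: +80 → 80 ≥ 30
  Myriad: +90+35 → 125 ≥ 80
Round 3 — Cygnet, Myriad shut down.
  Kestrel: +15 → 15 < 120
No further shutdowns.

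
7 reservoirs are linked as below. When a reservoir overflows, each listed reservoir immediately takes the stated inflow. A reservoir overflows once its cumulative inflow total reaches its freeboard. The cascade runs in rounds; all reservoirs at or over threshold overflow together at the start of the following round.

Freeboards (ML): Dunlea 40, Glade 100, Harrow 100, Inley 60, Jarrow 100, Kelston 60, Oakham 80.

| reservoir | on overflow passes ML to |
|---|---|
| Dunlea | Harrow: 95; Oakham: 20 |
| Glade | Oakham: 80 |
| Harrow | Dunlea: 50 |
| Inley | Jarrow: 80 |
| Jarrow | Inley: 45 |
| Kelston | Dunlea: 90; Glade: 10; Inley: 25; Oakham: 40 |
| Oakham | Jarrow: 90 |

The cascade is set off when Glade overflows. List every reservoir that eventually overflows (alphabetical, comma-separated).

Round 1 — Glade overflows (initial).
  Oakham: +80 → 80 ≥ 80
Round 2 — Oakham overflows.
  Jarrow: +90 → 90 < 100
No further overflows.

Glade, Oakham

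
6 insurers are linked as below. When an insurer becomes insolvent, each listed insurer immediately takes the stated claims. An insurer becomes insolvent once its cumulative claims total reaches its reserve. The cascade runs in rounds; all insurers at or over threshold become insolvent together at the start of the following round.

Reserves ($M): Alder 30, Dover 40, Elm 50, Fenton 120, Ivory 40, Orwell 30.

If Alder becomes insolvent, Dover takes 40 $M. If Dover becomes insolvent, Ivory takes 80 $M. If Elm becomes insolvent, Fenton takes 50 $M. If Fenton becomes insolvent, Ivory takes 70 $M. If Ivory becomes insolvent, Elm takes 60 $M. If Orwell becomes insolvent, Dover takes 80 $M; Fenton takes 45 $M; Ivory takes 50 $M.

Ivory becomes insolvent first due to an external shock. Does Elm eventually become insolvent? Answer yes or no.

Round 1 — Ivory becomes insolvent (initial).
  Elm: +60 → 60 ≥ 50
Round 2 — Elm becomes insolvent.
  Fenton: +50 → 50 < 120
No further insolvencies.

yes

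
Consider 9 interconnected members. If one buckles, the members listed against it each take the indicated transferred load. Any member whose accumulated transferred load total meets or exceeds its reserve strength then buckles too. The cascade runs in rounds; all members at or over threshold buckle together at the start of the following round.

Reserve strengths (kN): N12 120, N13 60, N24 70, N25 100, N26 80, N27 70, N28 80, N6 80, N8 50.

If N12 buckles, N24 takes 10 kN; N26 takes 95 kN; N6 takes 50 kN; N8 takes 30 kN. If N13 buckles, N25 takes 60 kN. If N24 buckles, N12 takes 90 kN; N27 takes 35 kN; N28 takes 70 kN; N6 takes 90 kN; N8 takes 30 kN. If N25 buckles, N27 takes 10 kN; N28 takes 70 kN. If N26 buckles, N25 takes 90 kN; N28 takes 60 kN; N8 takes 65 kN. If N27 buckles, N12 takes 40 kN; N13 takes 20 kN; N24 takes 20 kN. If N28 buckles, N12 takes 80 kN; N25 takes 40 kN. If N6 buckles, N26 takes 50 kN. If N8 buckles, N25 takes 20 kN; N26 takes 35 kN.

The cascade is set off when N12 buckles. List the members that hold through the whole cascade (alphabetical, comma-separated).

Round 1 — N12 buckles (initial).
  N24: +10 → 10 < 70
  N26: +95 → 95 ≥ 80
  N6: +50 → 50 < 80
  N8: +30 → 30 < 50
Round 2 — N26 buckles.
  N25: +90 → 90 < 100
  N28: +60 → 60 < 80
  N8: +65 → 95 ≥ 50
Round 3 — N8 buckles.
  N25: +20 → 110 ≥ 100
Round 4 — N25 buckles.
  N27: +10 → 10 < 70
  N28: +70 → 130 ≥ 80
Round 5 — N28 buckles.
No further bucklings.

N13, N24, N27, N6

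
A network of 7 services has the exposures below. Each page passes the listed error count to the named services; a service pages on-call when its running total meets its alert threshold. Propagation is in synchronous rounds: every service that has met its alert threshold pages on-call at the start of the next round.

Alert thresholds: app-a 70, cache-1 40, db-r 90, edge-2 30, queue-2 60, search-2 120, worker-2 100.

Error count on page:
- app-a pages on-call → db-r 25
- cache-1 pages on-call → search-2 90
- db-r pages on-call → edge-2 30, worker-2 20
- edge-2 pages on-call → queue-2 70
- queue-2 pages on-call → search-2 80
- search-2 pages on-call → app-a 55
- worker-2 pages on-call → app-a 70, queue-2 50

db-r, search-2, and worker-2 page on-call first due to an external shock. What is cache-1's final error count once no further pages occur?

Round 1 — db-r, search-2, worker-2 page on-call (initial).
  app-a: +55+70 → 125 ≥ 70
  edge-2: +30 → 30 ≥ 30
  queue-2: +50 → 50 < 60
Round 2 — app-a, edge-2 page on-call.
  queue-2: +70 → 120 ≥ 60
Round 3 — queue-2 pages on-call.
No further pages.

0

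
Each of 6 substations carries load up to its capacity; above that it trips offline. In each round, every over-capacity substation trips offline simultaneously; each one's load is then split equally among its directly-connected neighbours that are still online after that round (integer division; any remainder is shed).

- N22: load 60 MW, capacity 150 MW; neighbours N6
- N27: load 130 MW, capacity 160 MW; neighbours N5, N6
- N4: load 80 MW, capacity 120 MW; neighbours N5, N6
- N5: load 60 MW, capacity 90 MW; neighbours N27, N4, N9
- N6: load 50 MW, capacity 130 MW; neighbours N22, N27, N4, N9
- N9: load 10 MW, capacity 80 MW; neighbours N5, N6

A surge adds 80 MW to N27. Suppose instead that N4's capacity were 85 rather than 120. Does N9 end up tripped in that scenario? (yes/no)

yes

With N4's capacity at 85:
Round 1 — N27 at 210 > 160. N27 trips offline.
  N27 sheds 210 MW to N5, N6: 105 each.
    N5: 60+105 = 165 > 90
    N6: 50+105 = 155 > 130
Round 2 — N5, N6 trip offline.
  N5 sheds 165 MW to N4, N9: 82 each (1 lost).
    N4: 80+82 = 162 > 85
    N9: 10+82 = 92 > 80
  N6 sheds 155 MW to N22, N4, N9: 51 each (2 lost).
    N22: 60+51 = 111 ≤ 150
    N4: 162+51 = 213 > 85
    N9: 92+51 = 143 > 80
Round 3 — N4, N9 trip offline.
  N4 sheds 213 MW: no online neighbours, lost.
  N9 sheds 143 MW: no online neighbours, lost.
No further trips.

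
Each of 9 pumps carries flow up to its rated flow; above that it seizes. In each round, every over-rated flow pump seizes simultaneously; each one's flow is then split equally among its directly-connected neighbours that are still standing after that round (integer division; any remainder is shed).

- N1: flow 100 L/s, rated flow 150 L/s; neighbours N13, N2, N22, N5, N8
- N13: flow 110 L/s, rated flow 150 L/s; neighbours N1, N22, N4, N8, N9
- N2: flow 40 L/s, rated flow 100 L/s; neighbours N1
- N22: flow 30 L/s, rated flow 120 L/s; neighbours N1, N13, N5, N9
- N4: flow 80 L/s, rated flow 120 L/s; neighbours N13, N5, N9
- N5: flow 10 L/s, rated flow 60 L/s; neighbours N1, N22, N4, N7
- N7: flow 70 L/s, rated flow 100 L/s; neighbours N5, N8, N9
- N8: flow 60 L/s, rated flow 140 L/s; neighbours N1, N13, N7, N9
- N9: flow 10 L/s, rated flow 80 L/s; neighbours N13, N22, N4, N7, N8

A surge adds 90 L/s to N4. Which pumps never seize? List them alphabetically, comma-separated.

Round 1 — N4 at 170 > 120. N4 seizes.
  N4 sheds 170 L/s to N13, N5, N9: 56 each (2 lost).
    N13: 110+56 = 166 > 150
    N5: 10+56 = 66 > 60
    N9: 10+56 = 66 ≤ 80
Round 2 — N13, N5 seize.
  N13 sheds 166 L/s to N1, N22, N8, N9: 41 each (2 lost).
    N1: 100+41 = 141 ≤ 150
    N22: 30+41 = 71 ≤ 120
    N8: 60+41 = 101 ≤ 140
    N9: 66+41 = 107 > 80
  N5 sheds 66 L/s to N1, N22, N7: 22 each.
    N1: 141+22 = 163 > 150
    N22: 71+22 = 93 ≤ 120
    N7: 70+22 = 92 ≤ 100
Round 3 — N1, N9 seize.
  N1 sheds 163 L/s to N2, N22, N8: 54 each (1 lost).
    N2: 40+54 = 94 ≤ 100
    N22: 93+54 = 147 > 120
    N8: 101+54 = 155 > 140
  N9 sheds 107 L/s to N22, N7, N8: 35 each (2 lost).
    N22: 147+35 = 182 > 120
    N7: 92+35 = 127 > 100
    N8: 155+35 = 190 > 140
Round 4 — N22, N7, N8 seize.
  N22 sheds 182 L/s: no online neighbours, lost.
  N7 sheds 127 L/s: no online neighbours, lost.
  N8 sheds 190 L/s: no online neighbours, lost.
No further seizures.

N2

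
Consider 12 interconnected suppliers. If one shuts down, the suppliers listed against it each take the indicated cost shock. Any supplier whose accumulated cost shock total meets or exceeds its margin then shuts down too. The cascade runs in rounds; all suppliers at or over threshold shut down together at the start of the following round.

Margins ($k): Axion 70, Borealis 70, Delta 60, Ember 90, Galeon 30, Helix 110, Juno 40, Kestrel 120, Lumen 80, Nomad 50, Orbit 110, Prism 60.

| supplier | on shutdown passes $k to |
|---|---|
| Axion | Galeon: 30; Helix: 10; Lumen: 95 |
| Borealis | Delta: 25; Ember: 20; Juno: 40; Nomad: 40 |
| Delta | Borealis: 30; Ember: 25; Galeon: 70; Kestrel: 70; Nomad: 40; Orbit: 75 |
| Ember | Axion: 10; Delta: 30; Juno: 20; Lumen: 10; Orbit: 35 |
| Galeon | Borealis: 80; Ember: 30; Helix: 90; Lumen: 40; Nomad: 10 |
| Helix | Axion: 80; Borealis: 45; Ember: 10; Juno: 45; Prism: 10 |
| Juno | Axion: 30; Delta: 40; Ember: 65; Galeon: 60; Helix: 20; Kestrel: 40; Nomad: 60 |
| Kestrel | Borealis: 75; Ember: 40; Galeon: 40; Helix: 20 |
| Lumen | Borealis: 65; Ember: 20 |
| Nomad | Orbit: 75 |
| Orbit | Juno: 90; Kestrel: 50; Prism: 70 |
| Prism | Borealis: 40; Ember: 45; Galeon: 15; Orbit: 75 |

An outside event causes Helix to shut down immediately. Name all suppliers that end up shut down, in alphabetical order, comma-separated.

Axion, Borealis, Delta, Ember, Galeon, Helix, Juno, Kestrel, Lumen, Nomad, Orbit, Prism

Round 1 — Helix shuts down (initial).
  Axion: +80 → 80 ≥ 70
  Borealis: +45 → 45 < 70
  Ember: +10 → 10 < 90
  Juno: +45 → 45 ≥ 40
  Prism: +10 → 10 < 60
Round 2 — Axion, Juno shut down.
  Delta: +40 → 40 < 60
  Ember: +65 → 75 < 90
  Galeon: +30+60 → 90 ≥ 30
  Kestrel: +40 → 40 < 120
  Lumen: +95 → 95 ≥ 80
  Nomad: +60 → 60 ≥ 50
Round 3 — Galeon, Lumen, Nomad shut down.
  Borealis: +80+65 → 190 ≥ 70
  Ember: +30+20 → 125 ≥ 90
  Orbit: +75 → 75 < 110
Round 4 — Borealis, Ember shut down.
  Delta: +25+30 → 95 ≥ 60
  Orbit: +35 → 110 ≥ 110
Round 5 — Delta, Orbit shut down.
  Kestrel: +70+50 → 160 ≥ 120
  Prism: +70 → 80 ≥ 60
Round 6 — Kestrel, Prism shut down.
No further shutdowns.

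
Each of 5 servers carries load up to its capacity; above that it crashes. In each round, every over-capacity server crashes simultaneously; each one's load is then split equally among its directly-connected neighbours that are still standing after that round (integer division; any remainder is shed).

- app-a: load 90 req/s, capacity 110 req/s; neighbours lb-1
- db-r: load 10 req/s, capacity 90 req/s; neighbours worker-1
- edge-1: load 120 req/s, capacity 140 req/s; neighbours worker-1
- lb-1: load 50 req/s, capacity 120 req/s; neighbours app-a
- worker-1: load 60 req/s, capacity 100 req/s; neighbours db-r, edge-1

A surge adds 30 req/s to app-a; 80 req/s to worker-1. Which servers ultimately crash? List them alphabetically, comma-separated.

Round 1 — app-a at 120 > 110; worker-1 at 140 > 100. app-a, worker-1 crash.
  app-a sheds 120 req/s to lb-1: 120 each.
    lb-1: 50+120 = 170 > 120
  worker-1 sheds 140 req/s to db-r, edge-1: 70 each.
    db-r: 10+70 = 80 ≤ 90
    edge-1: 120+70 = 190 > 140
Round 2 — edge-1, lb-1 crash.
  edge-1 sheds 190 req/s: no online neighbours, lost.
  lb-1 sheds 170 req/s: no online neighbours, lost.
No further crashes.

app-a, edge-1, lb-1, worker-1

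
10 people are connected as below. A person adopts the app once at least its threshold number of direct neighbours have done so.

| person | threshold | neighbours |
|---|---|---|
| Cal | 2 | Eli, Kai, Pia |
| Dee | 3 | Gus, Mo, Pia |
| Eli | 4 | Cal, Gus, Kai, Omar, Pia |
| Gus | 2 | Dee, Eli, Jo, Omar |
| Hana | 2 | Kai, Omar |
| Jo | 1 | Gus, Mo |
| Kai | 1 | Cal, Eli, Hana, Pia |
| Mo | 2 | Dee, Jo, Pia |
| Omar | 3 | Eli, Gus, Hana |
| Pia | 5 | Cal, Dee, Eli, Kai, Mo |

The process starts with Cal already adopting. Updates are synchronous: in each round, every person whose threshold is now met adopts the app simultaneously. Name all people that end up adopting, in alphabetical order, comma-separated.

Round 1 — Cal adopts the app (initial).
Round 2 — checking thresholds:
  Eli: 1 of 5 neighbours < 4, not yet.
  Kai: 1 of 4 neighbours ≥ 1, adopts the app.
  Pia: 1 of 5 neighbours < 5, not yet.
Round 3 — no new adoptions; cascade stops.

Cal, Kai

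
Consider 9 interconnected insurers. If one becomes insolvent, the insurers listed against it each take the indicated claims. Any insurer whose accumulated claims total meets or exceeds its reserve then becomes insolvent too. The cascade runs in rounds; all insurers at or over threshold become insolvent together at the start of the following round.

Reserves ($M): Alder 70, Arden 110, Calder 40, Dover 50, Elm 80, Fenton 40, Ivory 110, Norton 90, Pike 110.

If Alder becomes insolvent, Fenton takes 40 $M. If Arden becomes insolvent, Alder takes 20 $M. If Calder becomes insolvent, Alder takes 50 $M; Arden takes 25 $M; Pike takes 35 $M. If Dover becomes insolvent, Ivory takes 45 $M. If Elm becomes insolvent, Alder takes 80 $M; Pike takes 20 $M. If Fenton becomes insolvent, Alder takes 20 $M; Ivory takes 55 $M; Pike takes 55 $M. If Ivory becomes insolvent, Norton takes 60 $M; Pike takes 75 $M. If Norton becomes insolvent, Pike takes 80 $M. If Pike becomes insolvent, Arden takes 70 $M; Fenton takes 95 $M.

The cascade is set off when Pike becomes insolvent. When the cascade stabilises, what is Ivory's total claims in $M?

55

Round 1 — Pike becomes insolvent (initial).
  Arden: +70 → 70 < 110
  Fenton: +95 → 95 ≥ 40
Round 2 — Fenton becomes insolvent.
  Alder: +20 → 20 < 70
  Ivory: +55 → 55 < 110
No further insolvencies.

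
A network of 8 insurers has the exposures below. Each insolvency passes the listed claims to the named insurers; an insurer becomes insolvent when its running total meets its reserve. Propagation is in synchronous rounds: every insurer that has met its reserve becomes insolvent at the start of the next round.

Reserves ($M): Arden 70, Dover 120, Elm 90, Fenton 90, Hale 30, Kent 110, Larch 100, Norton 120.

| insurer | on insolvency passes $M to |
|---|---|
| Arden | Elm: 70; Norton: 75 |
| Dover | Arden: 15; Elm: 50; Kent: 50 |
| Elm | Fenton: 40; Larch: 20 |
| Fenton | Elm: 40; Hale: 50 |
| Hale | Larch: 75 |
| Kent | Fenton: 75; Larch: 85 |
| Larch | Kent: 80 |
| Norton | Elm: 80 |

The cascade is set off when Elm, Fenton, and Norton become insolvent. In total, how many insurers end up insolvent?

4

Round 1 — Elm, Fenton, Norton become insolvent (initial).
  Hale: +50 → 50 ≥ 30
  Larch: +20 → 20 < 100
Round 2 — Hale becomes insolvent.
  Larch: +75 → 95 < 100
No further insolvencies.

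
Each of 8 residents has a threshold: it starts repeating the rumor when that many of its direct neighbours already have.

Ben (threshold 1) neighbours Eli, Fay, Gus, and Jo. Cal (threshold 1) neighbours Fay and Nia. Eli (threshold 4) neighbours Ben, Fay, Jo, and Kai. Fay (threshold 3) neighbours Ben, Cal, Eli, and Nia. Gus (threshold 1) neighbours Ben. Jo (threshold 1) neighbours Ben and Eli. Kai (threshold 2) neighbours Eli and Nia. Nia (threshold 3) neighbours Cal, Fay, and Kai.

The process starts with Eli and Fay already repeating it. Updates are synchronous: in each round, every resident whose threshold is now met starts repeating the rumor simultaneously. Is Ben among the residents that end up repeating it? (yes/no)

Round 1 — Eli, Fay start repeating the rumor (initial).
Round 2 — checking thresholds:
  Ben: 2 of 4 neighbours ≥ 1, starts repeating the rumor.
  Cal: 1 of 2 neighbours ≥ 1, starts repeating the rumor.
  Jo: 1 of 2 neighbours ≥ 1, starts repeating the rumor.
  Kai: 1 of 2 neighbours < 2, below threshold.
  Nia: 1 of 3 neighbours < 3, below threshold.
Round 3 — checking thresholds:
  Gus: 1 of 1 neighbours ≥ 1, starts repeating the rumor.
  Kai: 1 of 2 neighbours < 2, below threshold.
  Nia: 2 of 3 neighbours < 3, below threshold.
Round 4 — no new spreads; cascade stops.

yes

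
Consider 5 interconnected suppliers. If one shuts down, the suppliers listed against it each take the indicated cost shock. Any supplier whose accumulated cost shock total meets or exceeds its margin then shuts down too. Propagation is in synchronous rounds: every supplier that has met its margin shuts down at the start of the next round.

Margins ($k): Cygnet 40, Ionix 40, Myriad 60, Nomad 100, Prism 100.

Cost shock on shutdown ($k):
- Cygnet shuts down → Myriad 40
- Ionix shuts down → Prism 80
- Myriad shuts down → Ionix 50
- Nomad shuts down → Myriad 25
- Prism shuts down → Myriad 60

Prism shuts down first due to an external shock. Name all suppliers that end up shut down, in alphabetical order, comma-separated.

Round 1 — Prism shuts down (initial).
  Myriad: +60 → 60 ≥ 60
Round 2 — Myriad shuts down.
  Ionix: +50 → 50 ≥ 40
Round 3 — Ionix shuts down.
No further shutdowns.

Ionix, Myriad, Prism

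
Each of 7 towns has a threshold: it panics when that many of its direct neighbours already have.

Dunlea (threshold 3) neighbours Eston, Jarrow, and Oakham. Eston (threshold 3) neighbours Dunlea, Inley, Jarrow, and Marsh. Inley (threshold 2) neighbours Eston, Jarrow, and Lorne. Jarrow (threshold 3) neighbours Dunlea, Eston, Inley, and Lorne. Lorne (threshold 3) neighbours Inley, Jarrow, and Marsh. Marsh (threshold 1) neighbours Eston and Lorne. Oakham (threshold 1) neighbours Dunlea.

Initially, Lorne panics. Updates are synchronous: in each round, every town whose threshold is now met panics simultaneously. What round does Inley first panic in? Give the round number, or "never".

never

Round 1 — Lorne panics (initial).
Round 2 — checking thresholds:
  Inley: 1 of 3 neighbours < 2, holds.
  Jarrow: 1 of 4 neighbours < 3, holds.
  Marsh: 1 of 2 neighbours ≥ 1, panics.
Round 3 — no new panics; cascade stops.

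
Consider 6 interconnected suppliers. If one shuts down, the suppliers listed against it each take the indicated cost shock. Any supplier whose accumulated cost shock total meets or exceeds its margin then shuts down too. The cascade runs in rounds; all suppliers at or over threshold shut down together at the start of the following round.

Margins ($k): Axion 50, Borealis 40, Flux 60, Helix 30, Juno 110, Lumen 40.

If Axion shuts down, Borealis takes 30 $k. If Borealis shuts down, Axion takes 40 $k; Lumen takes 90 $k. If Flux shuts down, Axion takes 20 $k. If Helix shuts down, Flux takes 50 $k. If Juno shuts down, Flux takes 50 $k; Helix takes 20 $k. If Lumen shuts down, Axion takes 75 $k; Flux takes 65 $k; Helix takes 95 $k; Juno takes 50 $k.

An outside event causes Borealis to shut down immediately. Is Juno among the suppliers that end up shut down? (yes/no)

no

Round 1 — Borealis shuts down (initial).
  Axion: +40 → 40 < 50
  Lumen: +90 → 90 ≥ 40
Round 2 — Lumen shuts down.
  Axion: +75 → 115 ≥ 50
  Flux: +65 → 65 ≥ 60
  Helix: +95 → 95 ≥ 30
  Juno: +50 → 50 < 110
Round 3 — Axion, Flux, Helix shut down.
No further shutdowns.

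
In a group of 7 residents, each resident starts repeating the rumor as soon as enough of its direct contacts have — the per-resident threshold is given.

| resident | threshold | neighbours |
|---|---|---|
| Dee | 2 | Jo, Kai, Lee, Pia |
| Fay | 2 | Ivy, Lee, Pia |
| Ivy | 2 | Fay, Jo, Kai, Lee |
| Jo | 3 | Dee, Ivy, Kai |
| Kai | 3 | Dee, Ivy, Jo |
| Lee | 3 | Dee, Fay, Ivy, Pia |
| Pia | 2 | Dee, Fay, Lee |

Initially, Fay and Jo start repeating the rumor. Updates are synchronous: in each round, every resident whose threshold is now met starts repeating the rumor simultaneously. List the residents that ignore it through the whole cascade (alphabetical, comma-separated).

Dee, Kai, Lee, Pia

Round 1 — Fay, Jo start repeating the rumor (initial).
Round 2 — checking thresholds:
  Dee: 1 of 4 neighbours < 2, below threshold.
  Ivy: 2 of 4 neighbours ≥ 2, starts repeating the rumor.
  Kai: 1 of 3 neighbours < 3, below threshold.
  Lee: 1 of 4 neighbours < 3, below threshold.
  Pia: 1 of 3 neighbours < 2, below threshold.
Round 3 — no new spreads; cascade stops.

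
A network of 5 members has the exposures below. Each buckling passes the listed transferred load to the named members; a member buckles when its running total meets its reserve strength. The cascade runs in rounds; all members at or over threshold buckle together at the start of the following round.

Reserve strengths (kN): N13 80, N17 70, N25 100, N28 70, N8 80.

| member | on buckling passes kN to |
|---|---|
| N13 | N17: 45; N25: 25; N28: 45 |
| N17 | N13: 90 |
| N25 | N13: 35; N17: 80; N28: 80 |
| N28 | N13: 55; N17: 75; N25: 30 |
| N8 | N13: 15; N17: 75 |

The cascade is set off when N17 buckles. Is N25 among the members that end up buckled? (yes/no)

no

Round 1 — N17 buckles (initial).
  N13: +90 → 90 ≥ 80
Round 2 — N13 buckles.
  N25: +25 → 25 < 100
  N28: +45 → 45 < 70
No further bucklings.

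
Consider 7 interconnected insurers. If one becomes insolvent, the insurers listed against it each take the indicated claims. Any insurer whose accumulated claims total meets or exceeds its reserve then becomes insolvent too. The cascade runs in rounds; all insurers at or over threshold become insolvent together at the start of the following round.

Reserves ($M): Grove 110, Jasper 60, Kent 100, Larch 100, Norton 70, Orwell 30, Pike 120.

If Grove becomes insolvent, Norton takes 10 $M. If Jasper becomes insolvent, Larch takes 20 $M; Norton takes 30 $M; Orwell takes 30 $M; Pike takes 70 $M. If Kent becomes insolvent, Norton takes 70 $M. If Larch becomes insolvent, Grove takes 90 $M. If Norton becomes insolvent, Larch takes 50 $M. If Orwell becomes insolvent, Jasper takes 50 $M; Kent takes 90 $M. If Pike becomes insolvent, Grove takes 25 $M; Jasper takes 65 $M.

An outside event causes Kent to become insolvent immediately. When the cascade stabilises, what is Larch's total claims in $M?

50

Round 1 — Kent becomes insolvent (initial).
  Norton: +70 → 70 ≥ 70
Round 2 — Norton becomes insolvent.
  Larch: +50 → 50 < 100
No further insolvencies.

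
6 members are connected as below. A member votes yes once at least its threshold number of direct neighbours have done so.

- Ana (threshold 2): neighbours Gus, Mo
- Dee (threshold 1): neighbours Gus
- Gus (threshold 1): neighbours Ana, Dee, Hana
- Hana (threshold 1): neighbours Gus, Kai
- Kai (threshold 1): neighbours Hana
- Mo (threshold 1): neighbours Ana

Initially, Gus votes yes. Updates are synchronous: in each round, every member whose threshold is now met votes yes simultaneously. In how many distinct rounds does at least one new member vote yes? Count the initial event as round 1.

Round 1 — Gus votes yes (initial).
Round 2 — checking thresholds:
  Ana: 1 of 2 neighbours < 2, holds.
  Dee: 1 of 1 neighbours ≥ 1, votes yes.
  Hana: 1 of 2 neighbours ≥ 1, votes yes.
Round 3 — checking thresholds:
  Ana: 1 of 2 neighbours < 2, holds.
  Kai: 1 of 1 neighbours ≥ 1, votes yes.
Round 4 — no new yes votes; cascade stops.

3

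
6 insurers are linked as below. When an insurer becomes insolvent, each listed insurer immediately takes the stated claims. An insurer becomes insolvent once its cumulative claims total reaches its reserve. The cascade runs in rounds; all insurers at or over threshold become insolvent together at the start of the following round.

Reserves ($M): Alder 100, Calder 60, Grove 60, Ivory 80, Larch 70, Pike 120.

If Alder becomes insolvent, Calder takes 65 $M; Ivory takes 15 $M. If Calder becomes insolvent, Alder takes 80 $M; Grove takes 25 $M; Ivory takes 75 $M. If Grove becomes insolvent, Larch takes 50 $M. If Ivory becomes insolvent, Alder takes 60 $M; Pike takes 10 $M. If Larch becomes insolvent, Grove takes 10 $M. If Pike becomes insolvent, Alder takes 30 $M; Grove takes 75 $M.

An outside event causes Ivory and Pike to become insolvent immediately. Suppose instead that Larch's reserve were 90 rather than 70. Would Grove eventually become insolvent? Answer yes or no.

With Larch's reserve at 90:
Round 1 — Ivory, Pike become insolvent (initial).
  Alder: +60+30 → 90 < 100
  Grove: +75 → 75 ≥ 60
Round 2 — Grove becomes insolvent.
  Larch: +50 → 50 < 90
No further insolvencies.

yes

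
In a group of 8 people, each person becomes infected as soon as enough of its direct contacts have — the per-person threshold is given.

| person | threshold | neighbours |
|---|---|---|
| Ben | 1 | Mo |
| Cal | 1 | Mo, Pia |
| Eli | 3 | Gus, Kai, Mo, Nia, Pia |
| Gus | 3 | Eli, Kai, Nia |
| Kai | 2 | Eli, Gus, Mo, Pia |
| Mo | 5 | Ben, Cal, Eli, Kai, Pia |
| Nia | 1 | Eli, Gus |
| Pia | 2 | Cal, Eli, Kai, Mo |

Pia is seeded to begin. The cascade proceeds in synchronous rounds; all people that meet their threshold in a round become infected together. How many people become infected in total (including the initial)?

Round 1 — Pia becomes infected (initial).
Round 2 — checking thresholds:
  Cal: 1 of 2 neighbours ≥ 1, becomes infected.
  Eli: 1 of 5 neighbours < 3, holds.
  Kai: 1 of 4 neighbours < 2, holds.
  Mo: 1 of 5 neighbours < 5, holds.
Round 3 — no new infections; cascade stops.

2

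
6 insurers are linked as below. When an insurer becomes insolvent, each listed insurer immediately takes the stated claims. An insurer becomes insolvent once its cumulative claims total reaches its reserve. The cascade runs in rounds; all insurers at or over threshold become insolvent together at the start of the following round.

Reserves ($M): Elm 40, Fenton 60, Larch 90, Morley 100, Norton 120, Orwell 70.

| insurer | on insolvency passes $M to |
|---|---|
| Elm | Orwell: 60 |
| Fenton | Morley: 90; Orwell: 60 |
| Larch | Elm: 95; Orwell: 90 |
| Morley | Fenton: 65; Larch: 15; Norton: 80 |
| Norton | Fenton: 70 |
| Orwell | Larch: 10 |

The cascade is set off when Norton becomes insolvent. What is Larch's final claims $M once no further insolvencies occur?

0

Round 1 — Norton becomes insolvent (initial).
  Fenton: +70 → 70 ≥ 60
Round 2 — Fenton becomes insolvent.
  Morley: +90 → 90 < 100
  Orwell: +60 → 60 < 70
No further insolvencies.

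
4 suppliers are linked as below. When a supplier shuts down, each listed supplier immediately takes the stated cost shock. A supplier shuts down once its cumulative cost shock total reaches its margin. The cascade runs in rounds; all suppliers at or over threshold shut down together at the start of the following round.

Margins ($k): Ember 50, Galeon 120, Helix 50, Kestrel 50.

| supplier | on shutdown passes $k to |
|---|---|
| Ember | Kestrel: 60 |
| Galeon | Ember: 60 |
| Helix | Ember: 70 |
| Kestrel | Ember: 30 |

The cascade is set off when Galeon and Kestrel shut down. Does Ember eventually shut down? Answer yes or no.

Round 1 — Galeon, Kestrel shut down (initial).
  Ember: +60+30 → 90 ≥ 50
Round 2 — Ember shuts down.
No further shutdowns.

yes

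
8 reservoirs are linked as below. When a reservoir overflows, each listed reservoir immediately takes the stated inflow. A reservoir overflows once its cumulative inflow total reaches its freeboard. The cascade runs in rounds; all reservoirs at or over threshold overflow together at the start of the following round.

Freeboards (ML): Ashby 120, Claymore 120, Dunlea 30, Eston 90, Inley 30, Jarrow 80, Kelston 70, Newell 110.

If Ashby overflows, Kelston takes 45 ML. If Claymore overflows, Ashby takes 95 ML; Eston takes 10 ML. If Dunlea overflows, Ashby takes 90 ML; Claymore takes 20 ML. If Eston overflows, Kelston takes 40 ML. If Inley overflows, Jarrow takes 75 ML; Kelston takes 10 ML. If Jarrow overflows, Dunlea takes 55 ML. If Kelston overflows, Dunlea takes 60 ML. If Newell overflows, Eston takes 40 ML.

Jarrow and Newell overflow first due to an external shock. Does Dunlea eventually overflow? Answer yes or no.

yes

Round 1 — Jarrow, Newell overflow (initial).
  Dunlea: +55 → 55 ≥ 30
  Eston: +40 → 40 < 90
Round 2 — Dunlea overflows.
  Ashby: +90 → 90 < 120
  Claymore: +20 → 20 < 120
No further overflows.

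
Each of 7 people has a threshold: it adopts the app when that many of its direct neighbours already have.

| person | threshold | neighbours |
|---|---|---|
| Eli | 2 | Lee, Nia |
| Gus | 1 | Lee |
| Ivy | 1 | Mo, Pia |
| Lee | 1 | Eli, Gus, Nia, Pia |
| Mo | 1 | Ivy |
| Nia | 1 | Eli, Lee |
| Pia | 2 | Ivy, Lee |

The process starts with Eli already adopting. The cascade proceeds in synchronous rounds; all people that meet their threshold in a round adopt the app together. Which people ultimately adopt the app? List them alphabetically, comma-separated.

Eli, Gus, Lee, Nia

Round 1 — Eli adopts the app (initial).
Round 2 — checking thresholds:
  Lee: 1 of 4 neighbours ≥ 1, adopts the app.
  Nia: 1 of 2 neighbours ≥ 1, adopts the app.
Round 3 — checking thresholds:
  Gus: 1 of 1 neighbours ≥ 1, adopts the app.
  Pia: 1 of 2 neighbours < 2, holds.
Round 4 — no new adoptions; cascade stops.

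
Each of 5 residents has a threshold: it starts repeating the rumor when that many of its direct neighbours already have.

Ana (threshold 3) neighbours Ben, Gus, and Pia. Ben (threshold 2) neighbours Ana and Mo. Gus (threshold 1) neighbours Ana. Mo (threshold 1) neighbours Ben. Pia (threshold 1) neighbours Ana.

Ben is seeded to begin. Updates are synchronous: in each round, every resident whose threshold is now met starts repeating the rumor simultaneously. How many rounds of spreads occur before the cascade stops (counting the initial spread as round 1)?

2

Round 1 — Ben starts repeating the rumor (initial).
Round 2 — checking thresholds:
  Ana: 1 of 3 neighbours < 3, holds.
  Mo: 1 of 1 neighbours ≥ 1, starts repeating the rumor.
Round 3 — no new spreads; cascade stops.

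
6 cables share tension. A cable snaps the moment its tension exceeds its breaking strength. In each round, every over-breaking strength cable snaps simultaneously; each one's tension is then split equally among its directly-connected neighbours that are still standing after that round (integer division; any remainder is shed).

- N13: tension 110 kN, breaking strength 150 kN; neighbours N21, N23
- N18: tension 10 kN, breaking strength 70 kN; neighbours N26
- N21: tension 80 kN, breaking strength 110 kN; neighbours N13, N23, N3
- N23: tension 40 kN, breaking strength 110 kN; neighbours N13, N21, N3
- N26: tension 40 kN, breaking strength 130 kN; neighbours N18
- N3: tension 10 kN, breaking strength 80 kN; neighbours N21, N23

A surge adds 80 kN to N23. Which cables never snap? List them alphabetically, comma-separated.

Round 1 — N23 at 120 > 110. N23 snaps.
  N23 sheds 120 kN to N13, N21, N3: 40 each.
    N13: 110+40 = 150 ≤ 150
    N21: 80+40 = 120 > 110
    N3: 10+40 = 50 ≤ 80
Round 2 — N21 snaps.
  N21 sheds 120 kN to N13, N3: 60 each.
    N13: 150+60 = 210 > 150
    N3: 50+60 = 110 > 80
Round 3 — N13, N3 snap.
  N13 sheds 210 kN: no online neighbours, lost.
  N3 sheds 110 kN: no online neighbours, lost.
No further breaks.

N18, N26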